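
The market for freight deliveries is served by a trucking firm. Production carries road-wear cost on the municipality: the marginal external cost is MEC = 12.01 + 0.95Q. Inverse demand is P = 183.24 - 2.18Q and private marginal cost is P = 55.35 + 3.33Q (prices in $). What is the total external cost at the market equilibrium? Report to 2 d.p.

Market equilibrium (private): 55.35 + 3.33Q = 183.24 - 2.18Q → Q_m = 23.2105.
Total external cost = ∫₀^{Q_m} (12.01 + 0.95Q) dQ = 12.01×23.2105 + ½×0.95×23.2105² = 534.6536.

$534.65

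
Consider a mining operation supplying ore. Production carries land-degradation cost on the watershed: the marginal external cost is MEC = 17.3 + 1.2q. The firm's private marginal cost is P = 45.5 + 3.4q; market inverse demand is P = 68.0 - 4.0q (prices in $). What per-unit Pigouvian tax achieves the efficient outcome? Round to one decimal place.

tax = $18.0 per unit

Social marginal cost = private MC + MEC = 62.8 + 4.6q.
Set SMC = demand: 62.8 + 4.6q = 68.0 - 4.0q → q* = 0.6047.
The Pigouvian tax equals MEC at q*: 17.3 + 1.2×0.6047 = 18.0256.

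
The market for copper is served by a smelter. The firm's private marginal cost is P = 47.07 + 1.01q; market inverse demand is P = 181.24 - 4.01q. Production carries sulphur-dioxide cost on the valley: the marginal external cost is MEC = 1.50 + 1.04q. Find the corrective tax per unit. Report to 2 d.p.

Social marginal cost = private MC + MEC = 48.57 + 2.05q.
Set SMC = demand: 48.57 + 2.05q = 181.24 - 4.01q → q* = 21.8927.
The Pigouvian tax equals MEC at q*: 1.50 + 1.04×21.8927 = 24.2684.

tax = 24.27 per unit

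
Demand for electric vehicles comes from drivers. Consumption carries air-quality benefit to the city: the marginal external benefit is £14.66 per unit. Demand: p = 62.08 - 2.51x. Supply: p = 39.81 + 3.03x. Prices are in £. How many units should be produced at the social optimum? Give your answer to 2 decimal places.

Social marginal benefit = demand + MEB = 76.74 - 2.51x.
Set SMB = MC: 76.74 - 2.51x = 39.81 + 3.03x → x* = 6.6661.

x* = 6.67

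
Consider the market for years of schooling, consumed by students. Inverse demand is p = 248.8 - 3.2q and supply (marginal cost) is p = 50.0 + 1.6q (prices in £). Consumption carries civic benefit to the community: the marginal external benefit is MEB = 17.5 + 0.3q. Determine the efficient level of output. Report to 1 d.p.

q* = 48.1

Social marginal benefit = demand + MEB = 266.3 - 2.9q.
Set SMB = MC: 266.3 - 2.9q = 50.0 + 1.6q → q* = 48.0667.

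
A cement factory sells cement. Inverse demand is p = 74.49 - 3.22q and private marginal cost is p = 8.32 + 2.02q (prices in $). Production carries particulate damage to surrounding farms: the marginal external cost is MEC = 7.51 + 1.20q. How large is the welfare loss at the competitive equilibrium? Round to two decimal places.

DWL = $39.88

Market equilibrium (private): 8.32 + 2.02q = 74.49 - 3.22q → q_m = 12.6279.
Social marginal cost = private MC + MEC = 15.83 + 3.22q.
Set SMC = demand: 15.83 + 3.22q = 74.49 - 3.22q → q* = 9.1087.
The welfare-loss triangle has base |q_m − q*| and height MEC(q_m) (the vertical gap between SMC and demand is zero at q* and MEC at q_m).
DWL = ½ × 3.5192 × 22.6634 = 39.8785.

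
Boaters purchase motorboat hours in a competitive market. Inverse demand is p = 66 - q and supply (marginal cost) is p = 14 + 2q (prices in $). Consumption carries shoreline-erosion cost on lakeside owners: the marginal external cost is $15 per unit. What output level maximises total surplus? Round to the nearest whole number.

q* = 12

Social marginal benefit = demand − MEC = 51 - q.
Set SMB = MC: 51 - q = 14 + 2q → q* = 12.3333.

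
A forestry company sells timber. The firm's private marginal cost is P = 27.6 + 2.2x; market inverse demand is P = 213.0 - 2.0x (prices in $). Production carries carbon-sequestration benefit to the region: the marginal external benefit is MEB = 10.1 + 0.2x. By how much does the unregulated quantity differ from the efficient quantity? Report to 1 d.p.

Market equilibrium (private): 27.6 + 2.2x = 213.0 - 2.0x → x_m = 44.1429.
Social marginal cost = private MC − MEB = 17.5 + 2.0x.
Set SMC = demand: 17.5 + 2.0x = 213.0 - 2.0x → x* = 48.8750.
Gap = |44.1429 − 48.8750| = 4.7321.

4.7 units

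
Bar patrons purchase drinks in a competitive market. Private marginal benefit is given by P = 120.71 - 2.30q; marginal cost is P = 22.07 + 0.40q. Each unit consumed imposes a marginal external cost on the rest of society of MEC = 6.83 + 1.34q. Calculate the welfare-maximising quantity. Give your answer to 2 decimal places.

q* = 22.73

Social marginal benefit = demand − MEC = 113.88 - 3.64q.
Set SMB = MC: 113.88 - 3.64q = 22.07 + 0.40q → q* = 22.7252.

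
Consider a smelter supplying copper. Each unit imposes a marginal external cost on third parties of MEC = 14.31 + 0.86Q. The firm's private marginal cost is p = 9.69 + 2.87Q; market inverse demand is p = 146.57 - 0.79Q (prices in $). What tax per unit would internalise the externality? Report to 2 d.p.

tax = $37.63 per unit

Social marginal cost = private MC + MEC = 24.00 + 3.73Q.
Set SMC = demand: 24.00 + 3.73Q = 146.57 - 0.79Q → Q* = 27.1173.
The Pigouvian tax equals MEC at Q*: 14.31 + 0.86×27.1173 = 37.6309.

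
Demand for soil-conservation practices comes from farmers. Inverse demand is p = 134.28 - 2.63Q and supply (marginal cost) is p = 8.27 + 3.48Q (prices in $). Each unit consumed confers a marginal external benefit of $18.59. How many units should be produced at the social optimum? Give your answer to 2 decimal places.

Q* = 23.67

Social marginal benefit = demand + MEB = 152.87 - 2.63Q.
Set SMB = MC: 152.87 - 2.63Q = 8.27 + 3.48Q → Q* = 23.6661.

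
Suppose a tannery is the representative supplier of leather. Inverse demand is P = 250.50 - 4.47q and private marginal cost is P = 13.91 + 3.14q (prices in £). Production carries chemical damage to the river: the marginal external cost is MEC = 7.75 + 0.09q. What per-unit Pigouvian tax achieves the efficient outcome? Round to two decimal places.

Social marginal cost = private MC + MEC = 21.66 + 3.23q.
Set SMC = demand: 21.66 + 3.23q = 250.50 - 4.47q → q* = 29.7195.
The Pigouvian tax equals MEC at q*: 7.75 + 0.09×29.7195 = 10.4248.

tax = £10.42 per unit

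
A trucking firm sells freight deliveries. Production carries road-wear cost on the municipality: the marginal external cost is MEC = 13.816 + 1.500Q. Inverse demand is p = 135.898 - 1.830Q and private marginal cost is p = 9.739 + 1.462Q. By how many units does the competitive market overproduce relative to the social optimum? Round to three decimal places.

14.879 units

Market equilibrium (private): 9.739 + 1.462Q = 135.898 - 1.830Q → Q_m = 38.3229.
Social marginal cost = private MC + MEC = 23.555 + 2.962Q.
Set SMC = demand: 23.555 + 2.962Q = 135.898 - 1.830Q → Q* = 23.4439.
Gap = |38.3229 − 23.4439| = 14.8790.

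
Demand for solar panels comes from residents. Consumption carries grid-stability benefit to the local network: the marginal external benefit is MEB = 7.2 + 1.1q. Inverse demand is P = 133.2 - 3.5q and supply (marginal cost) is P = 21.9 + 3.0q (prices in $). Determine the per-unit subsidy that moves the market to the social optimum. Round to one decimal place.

subsidy = $31.3 per unit

Social marginal benefit = demand + MEB = 140.4 - 2.4q.
Set SMB = MC: 140.4 - 2.4q = 21.9 + 3.0q → q* = 21.9444.
The Pigouvian subsidy equals MEB at q*: 7.2 + 1.1×21.9444 = 31.3388.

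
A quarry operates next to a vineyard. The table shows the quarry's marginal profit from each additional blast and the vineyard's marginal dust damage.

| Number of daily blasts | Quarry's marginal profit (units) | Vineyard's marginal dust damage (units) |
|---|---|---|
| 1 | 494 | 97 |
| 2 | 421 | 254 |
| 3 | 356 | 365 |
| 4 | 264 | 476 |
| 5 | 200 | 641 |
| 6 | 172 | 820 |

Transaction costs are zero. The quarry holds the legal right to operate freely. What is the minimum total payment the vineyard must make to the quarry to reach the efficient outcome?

992

Left alone the quarry would choose level 6 (marginal profit stays positive).
Efficient level: k* = 2 (marginal profit ≥ marginal dust damage through 2).
The vineyard must at least cover the quarry's forgone profit from cutting 6→2: 356 + 264 + 200 + 172 = 992.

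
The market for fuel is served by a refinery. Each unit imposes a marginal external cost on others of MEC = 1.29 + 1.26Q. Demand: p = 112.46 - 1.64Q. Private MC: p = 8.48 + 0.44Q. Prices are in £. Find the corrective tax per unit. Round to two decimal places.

Social marginal cost = private MC + MEC = 9.77 + 1.70Q.
Set SMC = demand: 9.77 + 1.70Q = 112.46 - 1.64Q → Q* = 30.7455.
The Pigouvian tax equals MEC at Q*: 1.29 + 1.26×30.7455 = 40.0293.

tax = £40.03 per unit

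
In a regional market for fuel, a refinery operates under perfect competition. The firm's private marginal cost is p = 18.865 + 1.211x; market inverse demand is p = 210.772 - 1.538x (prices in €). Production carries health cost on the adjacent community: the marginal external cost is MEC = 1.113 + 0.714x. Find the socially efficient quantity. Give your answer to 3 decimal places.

Social marginal cost = private MC + MEC = 19.978 + 1.925x.
Set SMC = demand: 19.978 + 1.925x = 210.772 - 1.538x → x* = 55.0950.

x* = 55.095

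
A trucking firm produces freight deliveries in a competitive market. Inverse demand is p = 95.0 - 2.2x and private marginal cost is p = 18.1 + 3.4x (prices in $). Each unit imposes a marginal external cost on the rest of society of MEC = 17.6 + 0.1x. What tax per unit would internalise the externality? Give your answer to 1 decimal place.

Social marginal cost = private MC + MEC = 35.7 + 3.5x.
Set SMC = demand: 35.7 + 3.5x = 95.0 - 2.2x → x* = 10.4035.
The Pigouvian tax equals MEC at x*: 17.6 + 0.1×10.4035 = 18.6404.

tax = $18.6 per unit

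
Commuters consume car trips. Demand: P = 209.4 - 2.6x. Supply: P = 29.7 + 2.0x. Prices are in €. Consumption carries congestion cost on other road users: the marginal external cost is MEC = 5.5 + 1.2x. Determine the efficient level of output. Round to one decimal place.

x* = 30.0

Social marginal benefit = demand − MEC = 203.9 - 3.8x.
Set SMB = MC: 203.9 - 3.8x = 29.7 + 2.0x → x* = 30.0345.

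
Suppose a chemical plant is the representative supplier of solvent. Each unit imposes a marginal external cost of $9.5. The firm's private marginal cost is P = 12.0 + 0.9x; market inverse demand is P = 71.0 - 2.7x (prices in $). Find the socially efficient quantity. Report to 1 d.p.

x* = 13.8

Social marginal cost = private MC + MEC = 21.5 + 0.9x.
Set SMC = demand: 21.5 + 0.9x = 71.0 - 2.7x → x* = 13.7500.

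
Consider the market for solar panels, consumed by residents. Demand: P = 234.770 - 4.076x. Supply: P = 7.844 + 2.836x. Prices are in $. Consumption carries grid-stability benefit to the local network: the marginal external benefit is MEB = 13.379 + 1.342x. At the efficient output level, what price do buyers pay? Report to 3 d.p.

Social marginal benefit = demand + MEB = 248.149 - 2.734x.
Set SMB = MC: 248.149 - 2.734x = 7.844 + 2.836x → x* = 43.1427.
Consumer price on the demand curve at x*: 234.770 − 4.076×43.1427 = 58.9204.

P = $58.920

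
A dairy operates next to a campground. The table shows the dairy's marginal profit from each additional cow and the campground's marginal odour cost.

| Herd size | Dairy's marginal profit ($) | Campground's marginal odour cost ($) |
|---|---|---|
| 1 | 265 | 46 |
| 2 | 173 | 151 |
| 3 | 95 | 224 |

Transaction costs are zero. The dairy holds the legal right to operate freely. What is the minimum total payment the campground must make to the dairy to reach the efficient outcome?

Left alone the dairy would choose level 3 (marginal profit stays positive).
Efficient level: k* = 2 (marginal profit ≥ marginal odour cost through 2).
The campground must at least cover the dairy's forgone profit from cutting 3→2: 95 = 95.

$95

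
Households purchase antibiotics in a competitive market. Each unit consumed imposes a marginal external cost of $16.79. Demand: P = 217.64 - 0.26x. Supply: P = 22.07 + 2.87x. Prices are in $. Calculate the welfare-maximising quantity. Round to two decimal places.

Social marginal benefit = demand − MEC = 200.85 - 0.26x.
Set SMB = MC: 200.85 - 0.26x = 22.07 + 2.87x → x* = 57.1182.

x* = 57.12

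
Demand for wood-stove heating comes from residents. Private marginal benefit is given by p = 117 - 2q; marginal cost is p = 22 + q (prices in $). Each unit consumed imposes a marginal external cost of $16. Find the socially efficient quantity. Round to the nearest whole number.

q* = 26

Social marginal benefit = demand − MEC = 101 - 2q.
Set SMB = MC: 101 - 2q = 22 + q → q* = 26.3333.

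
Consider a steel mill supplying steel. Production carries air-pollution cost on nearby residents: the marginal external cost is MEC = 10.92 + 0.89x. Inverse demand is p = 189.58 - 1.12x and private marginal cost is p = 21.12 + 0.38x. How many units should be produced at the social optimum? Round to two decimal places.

x* = 65.92

Social marginal cost = private MC + MEC = 32.04 + 1.27x.
Set SMC = demand: 32.04 + 1.27x = 189.58 - 1.12x → x* = 65.9163.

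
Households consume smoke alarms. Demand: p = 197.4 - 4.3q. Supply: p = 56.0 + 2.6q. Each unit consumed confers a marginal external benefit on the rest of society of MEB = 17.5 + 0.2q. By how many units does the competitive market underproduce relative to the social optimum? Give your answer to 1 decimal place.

Market equilibrium (private): 56.0 + 2.6q = 197.4 - 4.3q → q_m = 20.4928.
Social marginal benefit = demand + MEB = 214.9 - 4.1q.
Set SMB = MC: 214.9 - 4.1q = 56.0 + 2.6q → q* = 23.7164.
Gap = |20.4928 − 23.7164| = 3.2236.

3.2 units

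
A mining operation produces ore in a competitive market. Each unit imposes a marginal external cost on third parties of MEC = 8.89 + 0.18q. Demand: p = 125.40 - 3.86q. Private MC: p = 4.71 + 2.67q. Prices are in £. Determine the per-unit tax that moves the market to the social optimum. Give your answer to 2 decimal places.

Social marginal cost = private MC + MEC = 13.60 + 2.85q.
Set SMC = demand: 13.60 + 2.85q = 125.40 - 3.86q → q* = 16.6617.
The Pigouvian tax equals MEC at q*: 8.89 + 0.18×16.6617 = 11.8891.

tax = £11.89 per unit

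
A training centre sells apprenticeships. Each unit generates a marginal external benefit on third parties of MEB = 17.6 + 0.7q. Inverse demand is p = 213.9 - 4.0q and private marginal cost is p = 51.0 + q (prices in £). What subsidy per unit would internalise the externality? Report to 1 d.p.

subsidy = £47.0 per unit

Social marginal cost = private MC − MEB = 33.4 + 0.3q.
Set SMC = demand: 33.4 + 0.3q = 213.9 - 4.0q → q* = 41.9767.
The Pigouvian subsidy equals MEB at q*: 17.6 + 0.7×41.9767 = 46.9837.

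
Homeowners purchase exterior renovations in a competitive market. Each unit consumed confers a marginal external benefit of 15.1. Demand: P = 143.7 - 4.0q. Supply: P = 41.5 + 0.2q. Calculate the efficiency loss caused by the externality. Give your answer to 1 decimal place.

DWL = 27.1

Market equilibrium (private): 41.5 + 0.2q = 143.7 - 4.0q → q_m = 24.3333.
Social marginal benefit = demand + MEB = 158.8 - 4.0q.
Set SMB = MC: 158.8 - 4.0q = 41.5 + 0.2q → q* = 27.9286.
The loss is the area between SMB and MC from q* to q_m; with linear curves that's a triangle of height MEB(q_m).
DWL = ½ × 3.5953 × 15.1000 = 27.1445.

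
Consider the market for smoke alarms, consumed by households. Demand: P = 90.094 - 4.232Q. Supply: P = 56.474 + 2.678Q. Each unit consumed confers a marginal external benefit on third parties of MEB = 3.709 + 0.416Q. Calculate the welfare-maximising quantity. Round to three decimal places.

Q* = 5.748

Social marginal benefit = demand + MEB = 93.803 - 3.816Q.
Set SMB = MC: 93.803 - 3.816Q = 56.474 + 2.678Q → Q* = 5.7482.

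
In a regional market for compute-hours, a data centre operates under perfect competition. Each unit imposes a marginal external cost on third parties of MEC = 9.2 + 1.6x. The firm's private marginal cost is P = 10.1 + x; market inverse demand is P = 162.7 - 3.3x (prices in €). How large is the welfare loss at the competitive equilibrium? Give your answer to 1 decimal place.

Market equilibrium (private): 10.1 + x = 162.7 - 3.3x → x_m = 35.4884.
Social marginal cost = private MC + MEC = 19.3 + 2.6x.
Set SMC = demand: 19.3 + 2.6x = 162.7 - 3.3x → x* = 24.3051.
Height of the DWL triangle at x_m is SMC(x_m) − demand(x_m) = MEC(x_m) = 65.9814.
DWL = ½ × 11.1833 × 65.9814 = 368.9449.

DWL = €368.9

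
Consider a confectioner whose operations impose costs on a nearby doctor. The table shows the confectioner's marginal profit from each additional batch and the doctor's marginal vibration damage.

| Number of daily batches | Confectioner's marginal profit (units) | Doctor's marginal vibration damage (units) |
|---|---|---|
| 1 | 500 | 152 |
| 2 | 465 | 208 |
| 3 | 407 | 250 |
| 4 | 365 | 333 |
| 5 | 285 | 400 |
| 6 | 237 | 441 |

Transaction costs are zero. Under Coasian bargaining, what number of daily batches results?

Bargaining reaches the level where marginal profit last exceeds marginal vibration damage.
That holds through level 4 (365 ≥ 333) but not at 5 (285 < 400).

4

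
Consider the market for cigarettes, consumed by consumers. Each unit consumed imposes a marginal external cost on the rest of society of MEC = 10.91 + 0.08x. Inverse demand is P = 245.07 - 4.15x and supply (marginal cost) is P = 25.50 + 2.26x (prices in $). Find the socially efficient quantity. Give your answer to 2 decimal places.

Social marginal benefit = demand − MEC = 234.16 - 4.23x.
Set SMB = MC: 234.16 - 4.23x = 25.50 + 2.26x → x* = 32.1510.

x* = 32.15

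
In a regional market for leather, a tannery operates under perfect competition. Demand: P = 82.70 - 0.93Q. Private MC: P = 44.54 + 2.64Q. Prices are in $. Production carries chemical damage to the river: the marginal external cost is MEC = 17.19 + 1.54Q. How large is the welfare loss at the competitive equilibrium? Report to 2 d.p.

Market equilibrium (private): 44.54 + 2.64Q = 82.70 - 0.93Q → Q_m = 10.6891.
Social marginal cost = private MC + MEC = 61.73 + 4.18Q.
Set SMC = demand: 61.73 + 4.18Q = 82.70 - 0.93Q → Q* = 4.1037.
Height of the DWL triangle at Q_m is SMC(Q_m) − demand(Q_m) = MEC(Q_m) = 33.6512.
DWL = ½ × 6.5854 × 33.6512 = 110.8033.

DWL = $110.80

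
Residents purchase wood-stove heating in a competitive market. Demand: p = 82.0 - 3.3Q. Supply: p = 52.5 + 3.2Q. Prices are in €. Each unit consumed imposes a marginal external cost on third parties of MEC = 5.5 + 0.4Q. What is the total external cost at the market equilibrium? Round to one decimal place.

Market equilibrium (private): 52.5 + 3.2Q = 82.0 - 3.3Q → Q_m = 4.5385.
Total external cost = ∫₀^{Q_m} (5.5 + 0.4Q) dQ = 5.5×4.5385 + ½×0.4×4.5385² = 29.0813.

€29.1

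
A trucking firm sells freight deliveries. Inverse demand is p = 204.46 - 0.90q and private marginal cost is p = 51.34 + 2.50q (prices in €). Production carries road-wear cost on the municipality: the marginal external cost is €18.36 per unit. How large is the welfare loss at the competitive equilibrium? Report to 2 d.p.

DWL = €49.57

Market equilibrium (private): 51.34 + 2.50q = 204.46 - 0.90q → q_m = 45.0353.
Social marginal cost = private MC + MEC = 69.70 + 2.50q.
Set SMC = demand: 69.70 + 2.50q = 204.46 - 0.90q → q* = 39.6353.
Height of the DWL triangle at q_m is SMC(q_m) − demand(q_m) = MEC(q_m) = 18.3600.
DWL = ½ × 5.4000 × 18.3600 = 49.5720.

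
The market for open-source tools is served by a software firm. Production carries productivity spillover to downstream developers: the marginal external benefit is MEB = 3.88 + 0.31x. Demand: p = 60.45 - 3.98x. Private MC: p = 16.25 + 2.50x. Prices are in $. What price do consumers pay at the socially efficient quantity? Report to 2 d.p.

P = $29.44

Social marginal cost = private MC − MEB = 12.37 + 2.19x.
Set SMC = demand: 12.37 + 2.19x = 60.45 - 3.98x → x* = 7.7925.
Consumer price on the demand curve at x*: 60.45 − 3.98×7.7925 = 29.4359.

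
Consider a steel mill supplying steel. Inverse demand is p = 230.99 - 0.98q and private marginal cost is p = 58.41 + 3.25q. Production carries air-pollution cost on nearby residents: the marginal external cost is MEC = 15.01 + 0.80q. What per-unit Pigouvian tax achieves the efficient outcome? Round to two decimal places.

Social marginal cost = private MC + MEC = 73.42 + 4.05q.
Set SMC = demand: 73.42 + 4.05q = 230.99 - 0.98q → q* = 31.3260.
The Pigouvian tax equals MEC at q*: 15.01 + 0.80×31.3260 = 40.0708.

tax = 40.07 per unit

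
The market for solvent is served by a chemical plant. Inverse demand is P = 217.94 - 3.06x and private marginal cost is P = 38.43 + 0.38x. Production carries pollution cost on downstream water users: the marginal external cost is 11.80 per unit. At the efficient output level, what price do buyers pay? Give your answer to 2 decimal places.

Social marginal cost = private MC + MEC = 50.23 + 0.38x.
Set SMC = demand: 50.23 + 0.38x = 217.94 - 3.06x → x* = 48.7529.
Consumer price on the demand curve at x*: 217.94 − 3.06×48.7529 = 68.7561.

P = 68.76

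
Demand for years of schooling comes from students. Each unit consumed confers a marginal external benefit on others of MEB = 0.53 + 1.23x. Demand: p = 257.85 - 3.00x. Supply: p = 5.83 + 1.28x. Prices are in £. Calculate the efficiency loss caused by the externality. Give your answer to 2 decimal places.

DWL = £872.56

Market equilibrium (private): 5.83 + 1.28x = 257.85 - 3.00x → x_m = 58.8832.
Social marginal benefit = demand + MEB = 258.38 - 1.77x.
Set SMB = MC: 258.38 - 1.77x = 5.83 + 1.28x → x* = 82.8033.
Height of the DWL triangle at x_m is SMB(x_m) − MC(x_m) = MEB(x_m) = 72.9563.
DWL = ½ × 23.9201 × 72.9563 = 872.5610.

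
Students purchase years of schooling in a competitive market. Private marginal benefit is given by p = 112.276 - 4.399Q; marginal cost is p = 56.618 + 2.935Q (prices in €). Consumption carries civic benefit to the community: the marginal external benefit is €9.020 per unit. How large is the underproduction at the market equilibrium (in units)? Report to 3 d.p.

Market equilibrium (private): 56.618 + 2.935Q = 112.276 - 4.399Q → Q_m = 7.5890.
Social marginal benefit = demand + MEB = 121.296 - 4.399Q.
Set SMB = MC: 121.296 - 4.399Q = 56.618 + 2.935Q → Q* = 8.8189.
Gap = |7.5890 − 8.8189| = 1.2299.

1.230 units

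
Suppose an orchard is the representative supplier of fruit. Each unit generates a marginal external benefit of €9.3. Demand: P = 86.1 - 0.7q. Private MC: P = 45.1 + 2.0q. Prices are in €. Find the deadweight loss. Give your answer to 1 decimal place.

Market equilibrium (private): 45.1 + 2.0q = 86.1 - 0.7q → q_m = 15.1852.
Social marginal cost = private MC − MEB = 35.8 + 2.0q.
Set SMC = demand: 35.8 + 2.0q = 86.1 - 0.7q → q* = 18.6296.
The welfare-loss triangle has base |q_m − q*| and height MEB(q_m) (the vertical gap between SMC and demand is zero at q* and MEB at q_m).
DWL = ½ × 3.4444 × 9.3000 = 16.0165.

DWL = €16.0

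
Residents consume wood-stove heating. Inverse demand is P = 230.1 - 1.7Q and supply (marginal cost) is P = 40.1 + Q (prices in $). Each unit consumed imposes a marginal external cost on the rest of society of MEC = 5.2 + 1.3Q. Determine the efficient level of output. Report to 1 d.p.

Social marginal benefit = demand − MEC = 224.9 - 3.0Q.
Set SMB = MC: 224.9 - 3.0Q = 40.1 + Q → Q* = 46.2000.

Q* = 46.2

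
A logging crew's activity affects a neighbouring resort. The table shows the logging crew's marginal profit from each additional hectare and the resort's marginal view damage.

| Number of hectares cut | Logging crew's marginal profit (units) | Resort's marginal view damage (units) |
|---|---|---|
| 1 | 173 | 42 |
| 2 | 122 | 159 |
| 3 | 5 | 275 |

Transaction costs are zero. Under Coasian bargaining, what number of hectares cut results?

1

Bargaining reaches the level where marginal profit last exceeds marginal view damage.
That holds through level 1 (173 ≥ 42) but not at 2 (122 < 159).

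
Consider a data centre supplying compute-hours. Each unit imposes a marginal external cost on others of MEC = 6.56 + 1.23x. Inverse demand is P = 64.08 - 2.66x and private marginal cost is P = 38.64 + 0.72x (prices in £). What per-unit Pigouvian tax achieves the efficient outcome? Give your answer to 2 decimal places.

Social marginal cost = private MC + MEC = 45.20 + 1.95x.
Set SMC = demand: 45.20 + 1.95x = 64.08 - 2.66x → x* = 4.0954.
The Pigouvian tax equals MEC at x*: 6.56 + 1.23×4.0954 = 11.5973.

tax = £11.60 per unit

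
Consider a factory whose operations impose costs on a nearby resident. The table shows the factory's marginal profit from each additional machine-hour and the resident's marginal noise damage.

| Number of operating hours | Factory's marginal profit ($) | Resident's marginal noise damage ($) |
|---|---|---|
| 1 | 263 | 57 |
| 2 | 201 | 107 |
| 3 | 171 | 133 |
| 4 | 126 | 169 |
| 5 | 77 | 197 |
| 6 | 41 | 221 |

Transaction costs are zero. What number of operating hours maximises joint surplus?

3

Bargaining reaches the level where marginal profit last exceeds marginal noise damage.
That holds through level 3 (171 ≥ 133) but not at 4 (126 < 169).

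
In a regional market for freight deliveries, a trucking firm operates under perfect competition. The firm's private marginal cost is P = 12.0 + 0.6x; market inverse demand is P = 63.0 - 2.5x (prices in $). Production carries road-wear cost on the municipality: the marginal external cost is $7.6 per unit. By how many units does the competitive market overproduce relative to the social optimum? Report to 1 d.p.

2.5 units

Market equilibrium (private): 12.0 + 0.6x = 63.0 - 2.5x → x_m = 16.4516.
Social marginal cost = private MC + MEC = 19.6 + 0.6x.
Set SMC = demand: 19.6 + 0.6x = 63.0 - 2.5x → x* = 14.0000.
Gap = |16.4516 − 14.0000| = 2.4516.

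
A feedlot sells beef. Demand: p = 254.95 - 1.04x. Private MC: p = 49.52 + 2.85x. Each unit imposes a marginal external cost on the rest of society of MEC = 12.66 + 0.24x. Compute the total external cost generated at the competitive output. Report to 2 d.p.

1003.24

Market equilibrium (private): 49.52 + 2.85x = 254.95 - 1.04x → x_m = 52.8098.
Total external cost = ∫₀^{x_m} (12.66 + 0.24x) dx = 12.66×52.8098 + ½×0.24×52.8098² = 1003.2371.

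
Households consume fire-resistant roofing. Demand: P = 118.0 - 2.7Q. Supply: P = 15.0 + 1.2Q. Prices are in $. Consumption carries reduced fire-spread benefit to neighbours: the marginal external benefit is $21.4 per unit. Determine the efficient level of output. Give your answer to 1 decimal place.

Q* = 31.9

Social marginal benefit = demand + MEB = 139.4 - 2.7Q.
Set SMB = MC: 139.4 - 2.7Q = 15.0 + 1.2Q → Q* = 31.8974.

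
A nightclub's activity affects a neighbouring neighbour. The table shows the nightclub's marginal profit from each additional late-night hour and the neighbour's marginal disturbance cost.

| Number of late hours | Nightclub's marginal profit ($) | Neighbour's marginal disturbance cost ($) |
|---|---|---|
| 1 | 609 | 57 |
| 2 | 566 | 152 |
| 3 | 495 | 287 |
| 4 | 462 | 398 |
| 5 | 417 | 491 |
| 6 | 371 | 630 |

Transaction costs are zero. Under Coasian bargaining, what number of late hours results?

4

Bargaining reaches the level where marginal profit last exceeds marginal disturbance cost.
That holds through level 4 (462 ≥ 398) but not at 5 (417 < 491).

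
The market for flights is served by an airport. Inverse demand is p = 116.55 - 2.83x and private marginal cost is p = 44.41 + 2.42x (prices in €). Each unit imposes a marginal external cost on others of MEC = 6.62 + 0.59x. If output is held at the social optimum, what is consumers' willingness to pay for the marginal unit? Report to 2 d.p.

Social marginal cost = private MC + MEC = 51.03 + 3.01x.
Set SMC = demand: 51.03 + 3.01x = 116.55 - 2.83x → x* = 11.2192.
Consumer price on the demand curve at x*: 116.55 − 2.83×11.2192 = 84.7997.

P = €84.80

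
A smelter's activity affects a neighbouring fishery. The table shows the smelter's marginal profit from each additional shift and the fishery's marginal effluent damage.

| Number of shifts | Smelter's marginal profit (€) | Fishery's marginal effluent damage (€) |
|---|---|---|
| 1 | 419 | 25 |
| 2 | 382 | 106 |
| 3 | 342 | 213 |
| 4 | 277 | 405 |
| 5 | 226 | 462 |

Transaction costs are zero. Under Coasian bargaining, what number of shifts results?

Bargaining reaches the level where marginal profit last exceeds marginal effluent damage.
That holds through level 3 (342 ≥ 213) but not at 4 (277 < 405).

3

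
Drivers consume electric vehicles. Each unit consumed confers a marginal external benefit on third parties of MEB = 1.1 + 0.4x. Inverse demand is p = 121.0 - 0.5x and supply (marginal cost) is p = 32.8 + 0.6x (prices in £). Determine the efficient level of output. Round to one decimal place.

Social marginal benefit = demand + MEB = 122.1 - 0.1x.
Set SMB = MC: 122.1 - 0.1x = 32.8 + 0.6x → x* = 127.5714.

x* = 127.6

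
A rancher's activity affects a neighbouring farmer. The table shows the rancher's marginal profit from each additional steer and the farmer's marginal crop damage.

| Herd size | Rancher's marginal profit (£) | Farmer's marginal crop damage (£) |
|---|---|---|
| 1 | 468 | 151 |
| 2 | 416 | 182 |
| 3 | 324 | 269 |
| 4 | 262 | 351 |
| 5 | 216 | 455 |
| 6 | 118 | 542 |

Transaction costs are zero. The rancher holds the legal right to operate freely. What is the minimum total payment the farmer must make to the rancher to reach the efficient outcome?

£596

Left alone the rancher would choose level 6 (marginal profit stays positive).
Efficient level: k* = 3 (marginal profit ≥ marginal crop damage through 3).
The farmer must at least cover the rancher's forgone profit from cutting 6→3: 262 + 216 + 118 = 596.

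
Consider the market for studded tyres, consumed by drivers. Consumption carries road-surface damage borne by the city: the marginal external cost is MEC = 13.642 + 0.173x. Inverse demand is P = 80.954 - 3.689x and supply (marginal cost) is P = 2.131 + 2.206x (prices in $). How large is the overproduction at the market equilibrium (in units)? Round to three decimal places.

2.629 units

Market equilibrium (private): 2.131 + 2.206x = 80.954 - 3.689x → x_m = 13.3712.
Social marginal benefit = demand − MEC = 67.312 - 3.862x.
Set SMB = MC: 67.312 - 3.862x = 2.131 + 2.206x → x* = 10.7418.
Gap = |13.3712 − 10.7418| = 2.6294.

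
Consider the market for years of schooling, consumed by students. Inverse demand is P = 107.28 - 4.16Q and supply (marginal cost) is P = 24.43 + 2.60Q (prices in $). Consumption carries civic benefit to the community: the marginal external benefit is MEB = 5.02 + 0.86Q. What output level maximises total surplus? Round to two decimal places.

Q* = 14.89

Social marginal benefit = demand + MEB = 112.30 - 3.30Q.
Set SMB = MC: 112.30 - 3.30Q = 24.43 + 2.60Q → Q* = 14.8932.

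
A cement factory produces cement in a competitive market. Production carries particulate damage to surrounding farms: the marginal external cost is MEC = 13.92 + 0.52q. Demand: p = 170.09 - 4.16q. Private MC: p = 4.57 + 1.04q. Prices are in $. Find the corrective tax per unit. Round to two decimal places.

Social marginal cost = private MC + MEC = 18.49 + 1.56q.
Set SMC = demand: 18.49 + 1.56q = 170.09 - 4.16q → q* = 26.5035.
The Pigouvian tax equals MEC at q*: 13.92 + 0.52×26.5035 = 27.7018.

tax = $27.70 per unit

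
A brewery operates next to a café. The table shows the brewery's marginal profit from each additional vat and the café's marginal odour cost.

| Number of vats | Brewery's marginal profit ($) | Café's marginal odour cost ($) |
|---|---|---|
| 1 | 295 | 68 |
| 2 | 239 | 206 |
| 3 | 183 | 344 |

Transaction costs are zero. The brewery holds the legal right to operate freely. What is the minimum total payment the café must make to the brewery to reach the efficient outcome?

Left alone the brewery would choose level 3 (marginal profit stays positive).
Efficient level: k* = 2 (marginal profit ≥ marginal odour cost through 2).
The café must at least cover the brewery's forgone profit from cutting 3→2: 183 = 183.

$183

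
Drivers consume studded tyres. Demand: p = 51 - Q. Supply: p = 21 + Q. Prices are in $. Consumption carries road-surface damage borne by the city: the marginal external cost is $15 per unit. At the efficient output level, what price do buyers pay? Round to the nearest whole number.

P = $44

Social marginal benefit = demand − MEC = 36 - Q.
Set SMB = MC: 36 - Q = 21 + Q → Q* = 7.5000.
Consumer price on the demand curve at Q*: 51 − 1×7.5000 = 43.5000.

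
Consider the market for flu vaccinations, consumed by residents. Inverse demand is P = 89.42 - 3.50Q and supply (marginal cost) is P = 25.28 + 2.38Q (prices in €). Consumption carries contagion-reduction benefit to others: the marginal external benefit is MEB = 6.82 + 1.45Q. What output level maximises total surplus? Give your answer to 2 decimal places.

Social marginal benefit = demand + MEB = 96.24 - 2.05Q.
Set SMB = MC: 96.24 - 2.05Q = 25.28 + 2.38Q → Q* = 16.0181.

Q* = 16.02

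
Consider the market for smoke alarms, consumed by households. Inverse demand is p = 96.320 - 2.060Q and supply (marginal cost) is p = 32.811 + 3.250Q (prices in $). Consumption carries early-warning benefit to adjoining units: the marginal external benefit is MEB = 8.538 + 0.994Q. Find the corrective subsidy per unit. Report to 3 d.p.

subsidy = $25.131 per unit

Social marginal benefit = demand + MEB = 104.858 - 1.066Q.
Set SMB = MC: 104.858 - 1.066Q = 32.811 + 3.250Q → Q* = 16.6930.
The Pigouvian subsidy equals MEB at Q*: 8.538 + 0.994×16.6930 = 25.1308.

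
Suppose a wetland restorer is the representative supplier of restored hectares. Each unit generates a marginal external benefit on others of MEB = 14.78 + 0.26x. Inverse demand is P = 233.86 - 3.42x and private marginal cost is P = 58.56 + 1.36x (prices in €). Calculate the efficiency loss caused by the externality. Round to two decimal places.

Market equilibrium (private): 58.56 + 1.36x = 233.86 - 3.42x → x_m = 36.6736.
Social marginal cost = private MC − MEB = 43.78 + 1.10x.
Set SMC = demand: 43.78 + 1.10x = 233.86 - 3.42x → x* = 42.0531.
The loss is the area between SMC and demand from x* to x_m; with linear curves that's a triangle of height MEB(x_m).
DWL = ½ × 5.3795 × 24.3151 = 65.4015.

DWL = €65.40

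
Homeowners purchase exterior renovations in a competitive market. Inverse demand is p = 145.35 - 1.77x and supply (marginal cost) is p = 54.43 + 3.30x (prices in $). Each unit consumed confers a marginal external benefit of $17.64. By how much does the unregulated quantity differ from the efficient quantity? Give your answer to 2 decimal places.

Market equilibrium (private): 54.43 + 3.30x = 145.35 - 1.77x → x_m = 17.9329.
Social marginal benefit = demand + MEB = 162.99 - 1.77x.
Set SMB = MC: 162.99 - 1.77x = 54.43 + 3.30x → x* = 21.4122.
Gap = |17.9329 − 21.4122| = 3.4793.

3.48 units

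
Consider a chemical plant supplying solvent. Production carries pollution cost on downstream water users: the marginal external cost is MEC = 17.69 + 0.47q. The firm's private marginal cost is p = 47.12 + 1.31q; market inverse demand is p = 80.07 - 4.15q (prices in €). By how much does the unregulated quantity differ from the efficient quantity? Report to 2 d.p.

Market equilibrium (private): 47.12 + 1.31q = 80.07 - 4.15q → q_m = 6.0348.
Social marginal cost = private MC + MEC = 64.81 + 1.78q.
Set SMC = demand: 64.81 + 1.78q = 80.07 - 4.15q → q* = 2.5734.
Gap = |6.0348 − 2.5734| = 3.4614.

3.46 units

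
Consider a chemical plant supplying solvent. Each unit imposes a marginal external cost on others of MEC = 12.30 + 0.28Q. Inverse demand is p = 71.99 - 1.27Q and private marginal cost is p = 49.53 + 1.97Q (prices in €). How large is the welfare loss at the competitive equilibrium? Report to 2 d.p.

DWL = €28.81

Market equilibrium (private): 49.53 + 1.97Q = 71.99 - 1.27Q → Q_m = 6.9321.
Social marginal cost = private MC + MEC = 61.83 + 2.25Q.
Set SMC = demand: 61.83 + 2.25Q = 71.99 - 1.27Q → Q* = 2.8864.
Between Q* and Q_m the wedge SMC − demand runs linearly from 0 to MEC(Q_m), so the loss is a triangle.
DWL = ½ × 4.0457 × 14.2410 = 28.8074.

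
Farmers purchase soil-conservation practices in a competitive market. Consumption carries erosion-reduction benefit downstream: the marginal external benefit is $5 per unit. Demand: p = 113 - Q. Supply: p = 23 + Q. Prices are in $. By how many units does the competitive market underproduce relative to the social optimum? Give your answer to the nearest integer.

Market equilibrium (private): 23 + Q = 113 - Q → Q_m = 45.0000.
Social marginal benefit = demand + MEB = 118 - Q.
Set SMB = MC: 118 - Q = 23 + Q → Q* = 47.5000.
Gap = |45.0000 − 47.5000| = 2.5000.

3 units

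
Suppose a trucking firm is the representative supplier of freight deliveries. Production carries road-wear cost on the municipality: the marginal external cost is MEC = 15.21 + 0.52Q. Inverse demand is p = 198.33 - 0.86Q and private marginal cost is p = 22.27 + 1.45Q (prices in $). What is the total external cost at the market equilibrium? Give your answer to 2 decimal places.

$2669.58

Market equilibrium (private): 22.27 + 1.45Q = 198.33 - 0.86Q → Q_m = 76.2165.
Total external cost = ∫₀^{Q_m} (15.21 + 0.52Q) dQ = 15.21×76.2165 + ½×0.52×76.2165² = 2669.5812.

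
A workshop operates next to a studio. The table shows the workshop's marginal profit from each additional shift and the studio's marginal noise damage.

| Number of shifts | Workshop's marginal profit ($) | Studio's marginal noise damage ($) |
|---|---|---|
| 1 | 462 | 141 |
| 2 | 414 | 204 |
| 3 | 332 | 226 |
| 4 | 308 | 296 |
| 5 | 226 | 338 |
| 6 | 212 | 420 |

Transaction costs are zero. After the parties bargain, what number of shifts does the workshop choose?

4

Bargaining reaches the level where marginal profit last exceeds marginal noise damage.
That holds through level 4 (308 ≥ 296) but not at 5 (226 < 338).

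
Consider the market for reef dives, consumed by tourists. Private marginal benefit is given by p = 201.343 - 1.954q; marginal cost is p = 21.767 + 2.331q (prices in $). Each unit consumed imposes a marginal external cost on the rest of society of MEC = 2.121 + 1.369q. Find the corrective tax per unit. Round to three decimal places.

tax = $45.088 per unit

Social marginal benefit = demand − MEC = 199.222 - 3.323q.
Set SMB = MC: 199.222 - 3.323q = 21.767 + 2.331q → q* = 31.3857.
The Pigouvian tax equals MEC at q*: 2.121 + 1.369×31.3857 = 45.0880.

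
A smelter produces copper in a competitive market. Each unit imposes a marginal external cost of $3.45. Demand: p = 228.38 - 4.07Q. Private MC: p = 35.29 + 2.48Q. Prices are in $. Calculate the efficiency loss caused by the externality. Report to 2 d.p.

Market equilibrium (private): 35.29 + 2.48Q = 228.38 - 4.07Q → Q_m = 29.4794.
Social marginal cost = private MC + MEC = 38.74 + 2.48Q.
Set SMC = demand: 38.74 + 2.48Q = 228.38 - 4.07Q → Q* = 28.9527.
Between Q* and Q_m the wedge SMC − demand runs linearly from 0 to MEC(Q_m), so the loss is a triangle.
DWL = ½ × 0.5267 × 3.4500 = 0.9086.

DWL = $0.91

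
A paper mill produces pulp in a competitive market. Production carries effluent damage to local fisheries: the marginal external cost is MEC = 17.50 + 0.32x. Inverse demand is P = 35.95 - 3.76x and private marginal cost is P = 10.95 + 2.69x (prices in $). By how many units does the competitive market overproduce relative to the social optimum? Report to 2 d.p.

Market equilibrium (private): 10.95 + 2.69x = 35.95 - 3.76x → x_m = 3.8760.
Social marginal cost = private MC + MEC = 28.45 + 3.01x.
Set SMC = demand: 28.45 + 3.01x = 35.95 - 3.76x → x* = 1.1078.
Gap = |3.8760 − 1.1078| = 2.7682.

2.77 units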